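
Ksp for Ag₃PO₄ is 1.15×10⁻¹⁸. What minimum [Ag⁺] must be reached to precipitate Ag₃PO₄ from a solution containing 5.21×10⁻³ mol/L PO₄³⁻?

A salt starts to precipitate once the ion product Q reaches its Ksp.
Ag₃PO₄(s) ⇌ 3 Ag⁺(aq) + PO₄³⁻(aq)
Ksp = [Ag⁺]^3[PO₄³⁻] = [Ag⁺]^3(5.21×10⁻³)
[Ag⁺]^3 = 1.15×10⁻¹⁸ / (5.21×10⁻³) = 2.21×10⁻¹⁶
[Ag⁺] = 6.04×10⁻⁶ mol/L

6.04×10⁻⁶ M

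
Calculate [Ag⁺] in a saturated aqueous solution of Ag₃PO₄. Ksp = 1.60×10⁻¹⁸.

Ag₃PO₄(s) ⇌ 3 Ag⁺(aq) + PO₄³⁻(aq)
For each mole of Ag₃PO₄ that dissolves per liter, [Ag⁺] = 3s and [PO₄³⁻] = s; let s denote this solubility.
Ksp = [Ag⁺]^3[PO₄³⁻] = (3s)^3 · s = 27s^4 = 1.60×10⁻¹⁸
s = 1.56×10⁻⁵ mol/L
[Ag⁺] = 3s = 4.68×10⁻⁵ mol/L

4.68×10⁻⁵ M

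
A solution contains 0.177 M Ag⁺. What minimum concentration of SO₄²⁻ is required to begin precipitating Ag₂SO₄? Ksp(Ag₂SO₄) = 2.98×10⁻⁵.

9.51×10⁻⁴ M

The threshold for precipitation is Q = Ksp.
Ag₂SO₄(s) ⇌ 2 Ag⁺(aq) + SO₄²⁻(aq)
Ksp = [Ag⁺]^2[SO₄²⁻] = [SO₄²⁻](0.177)^2
[SO₄²⁻] = 2.98×10⁻⁵ / (0.177)^2 = 9.51×10⁻⁴
[SO₄²⁻] = 9.51×10⁻⁴ M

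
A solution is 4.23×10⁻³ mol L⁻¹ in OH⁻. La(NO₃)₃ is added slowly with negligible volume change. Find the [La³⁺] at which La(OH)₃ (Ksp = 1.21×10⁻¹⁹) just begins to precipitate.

1.60×10⁻¹² M

Each salt precipitates once Q = Ksp for that salt.
La(OH)₃(s) ⇌ La³⁺(aq) + 3 OH⁻(aq)
Ksp = [La³⁺][OH⁻]^3 = [La³⁺](4.23×10⁻³)^3
[La³⁺] = 1.21×10⁻¹⁹ / (4.23×10⁻³)^3 = 1.60×10⁻¹²
[La³⁺] = 1.60×10⁻¹² mol L⁻¹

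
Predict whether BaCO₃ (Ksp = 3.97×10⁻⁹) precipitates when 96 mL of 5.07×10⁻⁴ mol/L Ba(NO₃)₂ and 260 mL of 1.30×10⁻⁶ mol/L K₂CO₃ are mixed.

No

The combined volume is 356 mL.
[Ba²⁺] = (5.07×10⁻⁴)(96)/356 = 1.37×10⁻⁴ mol/L
[CO₃²⁻] = (1.30×10⁻⁶)(260)/356 = 9.49×10⁻⁷ mol/L
Q = [Ba²⁺][CO₃²⁻] = 1.30×10⁻¹⁰
Q = 1.30×10⁻¹⁰ < Ksp = 3.97×10⁻⁹, so the solution is unsaturated and no precipitate forms.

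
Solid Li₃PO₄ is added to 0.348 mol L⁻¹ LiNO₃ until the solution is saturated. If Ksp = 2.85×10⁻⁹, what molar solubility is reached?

Li₃PO₄(s) ⇌ 3 Li⁺(aq) + PO₄³⁻(aq)
With Li⁺ already at 0.348 mol L⁻¹ and s small, take [Li⁺] ≈ 0.348 mol L⁻¹ and [PO₄³⁻] = s.
Ksp = [Li⁺]^3[PO₄³⁻] = (0.348)^3s
s = 2.85×10⁻⁹ / (0.348)^3 = 6.76×10⁻⁸
s = 6.76×10⁻⁸ mol L⁻¹

6.76×10⁻⁸ M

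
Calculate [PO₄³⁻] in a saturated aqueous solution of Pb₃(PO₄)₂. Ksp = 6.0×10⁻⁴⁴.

1.8×10⁻⁹ M

Pb₃(PO₄)₂(s) ⇌ 3 Pb²⁺(aq) + 2 PO₄³⁻(aq)
For each mole of Pb₃(PO₄)₂ that dissolves per liter, [Pb²⁺] = 3s and [PO₄³⁻] = 2s; let s denote this solubility.
Ksp = [Pb²⁺]^3[PO₄³⁻]^2 = (3s)^3 · (2s)^2 = 108s^5 = 6.0×10⁻⁴⁴
s = 8.9×10⁻¹⁰ mol L⁻¹
[PO₄³⁻] = 2s = 1.8×10⁻⁹ mol L⁻¹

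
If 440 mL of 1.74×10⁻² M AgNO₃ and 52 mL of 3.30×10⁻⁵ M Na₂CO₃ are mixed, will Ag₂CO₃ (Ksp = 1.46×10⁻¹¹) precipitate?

Yes

The combined volume is 492 mL.
[Ag⁺] = (1.74×10⁻²)(440)/492 = 1.56×10⁻² M
[CO₃²⁻] = (3.30×10⁻⁵)(52)/492 = 3.49×10⁻⁶ M
Q = [Ag⁺]^2[CO₃²⁻] = 8.45×10⁻¹⁰
Because Q > Ksp (8.45×10⁻¹⁰ vs 1.46×10⁻¹¹), a precipitate of Ag₂CO₃ forms.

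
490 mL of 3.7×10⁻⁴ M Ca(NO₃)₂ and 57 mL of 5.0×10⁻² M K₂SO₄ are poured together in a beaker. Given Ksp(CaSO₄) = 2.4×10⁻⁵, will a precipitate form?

No

Total volume after mixing = 490 + 57 = 547 mL.
[Ca²⁺] = (3.7×10⁻⁴)(490)/547 = 3.3×10⁻⁴ M
[SO₄²⁻] = (5.0×10⁻²)(57)/547 = 5.2×10⁻³ M
Q = [Ca²⁺][SO₄²⁻] = 1.7×10⁻⁶
Q = 1.7×10⁻⁶ < Ksp = 2.4×10⁻⁵, so the solution is unsaturated and no precipitate forms.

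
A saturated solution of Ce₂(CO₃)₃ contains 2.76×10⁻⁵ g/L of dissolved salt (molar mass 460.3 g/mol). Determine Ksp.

Convert to molarity: s = 2.76×10⁻⁵ / 460.3 = 5.9961×10⁻⁸ mol/L
Ce₂(CO₃)₃(s) ⇌ 2 Ce³⁺(aq) + 3 CO₃²⁻(aq)
Call the molar solubility s, so that [Ce³⁺] = 2s and [CO₃²⁻] = 3s.
Ksp = [Ce³⁺]^2[CO₃²⁻]^3 = (2s)^2 · (3s)^3 = 108s^5
Ksp = 108 × (5.9961×10⁻⁸)^5 = 8.37×10⁻³⁵

Ksp = 8.37×10⁻³⁵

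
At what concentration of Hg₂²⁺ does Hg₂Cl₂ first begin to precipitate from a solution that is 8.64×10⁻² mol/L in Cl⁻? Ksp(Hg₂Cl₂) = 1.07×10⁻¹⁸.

1.43×10⁻¹⁶ M

Precipitation of each salt begins when its ion product equals Ksp.
Hg₂Cl₂(s) ⇌ Hg₂²⁺(aq) + 2 Cl⁻(aq)
Ksp = [Hg₂²⁺][Cl⁻]^2 = [Hg₂²⁺](8.64×10⁻²)^2
[Hg₂²⁺] = 1.07×10⁻¹⁸ / (8.64×10⁻²)^2 = 1.43×10⁻¹⁶
[Hg₂²⁺] = 1.43×10⁻¹⁶ mol/L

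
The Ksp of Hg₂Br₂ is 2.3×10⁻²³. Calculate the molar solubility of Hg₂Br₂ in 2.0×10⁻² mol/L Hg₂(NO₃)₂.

1.7×10⁻¹¹ M

Hg₂Br₂(s) ⇌ Hg₂²⁺(aq) + 2 Br⁻(aq)
Hg₂²⁺ is already present at 2.0×10⁻² mol/L. If s mol/L of Hg₂Br₂ dissolves, [Br⁻] = 2s while [Hg₂²⁺] ≈ 2.0×10⁻² mol/L.
Ksp = [Hg₂²⁺][Br⁻]^2 = (2.0×10⁻²)(2s)^2
(2s)^2 = 2.3×10⁻²³ / (2.0×10⁻²) = 1.2×10⁻²¹
s = 1.7×10⁻¹¹ mol/L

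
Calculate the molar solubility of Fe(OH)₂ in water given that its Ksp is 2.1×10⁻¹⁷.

Fe(OH)₂(s) ⇌ Fe²⁺(aq) + 2 OH⁻(aq)
Let s be the molar solubility. Then [Fe²⁺] = s and [OH⁻] = 2s.
Ksp = [Fe²⁺][OH⁻]^2 = s · (2s)^2 = 4s^3
4s^3 = 2.1×10⁻¹⁷  ⇒  s^3 = 5.3×10⁻¹⁸
Taking the 3rd root, s = 1.7×10⁻⁶ mol/L.

1.7×10⁻⁶ M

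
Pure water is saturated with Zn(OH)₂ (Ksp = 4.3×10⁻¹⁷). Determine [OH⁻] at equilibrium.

4.4×10⁻⁶ M

Zn(OH)₂(s) ⇌ Zn²⁺(aq) + 2 OH⁻(aq)
If s mol/L of Zn(OH)₂ dissolves, [Zn²⁺] = s and [OH⁻] = 2s.
Ksp = [Zn²⁺][OH⁻]^2 = s · (2s)^2 = 4s^3 = 4.3×10⁻¹⁷
s = 2.2×10⁻⁶ M
[OH⁻] = 2s = 4.4×10⁻⁶ M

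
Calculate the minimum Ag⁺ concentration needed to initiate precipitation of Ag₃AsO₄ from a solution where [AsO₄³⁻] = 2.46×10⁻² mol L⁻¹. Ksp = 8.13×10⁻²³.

Precipitation begins when Q = Ksp.
Ag₃AsO₄(s) ⇌ 3 Ag⁺(aq) + AsO₄³⁻(aq)
Ksp = [Ag⁺]^3[AsO₄³⁻] = [Ag⁺]^3(2.46×10⁻²)
[Ag⁺]^3 = 8.13×10⁻²³ / (2.46×10⁻²) = 3.30×10⁻²¹
[Ag⁺] = 1.49×10⁻⁷ mol L⁻¹

1.49×10⁻⁷ M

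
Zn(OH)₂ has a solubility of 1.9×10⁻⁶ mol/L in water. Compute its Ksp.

Ksp = 2.7×10⁻¹⁷

Zn(OH)₂(s) ⇌ Zn²⁺(aq) + 2 OH⁻(aq)
Call the molar solubility s, so that [Zn²⁺] = s and [OH⁻] = 2s.
Ksp = [Zn²⁺][OH⁻]^2 = s · (2s)^2 = 4s^3
Ksp = 4 × (1.9×10⁻⁶)^3 = 2.7×10⁻¹⁷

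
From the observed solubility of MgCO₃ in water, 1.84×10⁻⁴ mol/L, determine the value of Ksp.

Ksp = 3.39×10⁻⁸

MgCO₃(s) ⇌ Mg²⁺(aq) + CO₃²⁻(aq)
Let s be the molar solubility. Then [Mg²⁺] = s and [CO₃²⁻] = s.
Ksp = [Mg²⁺][CO₃²⁻] = s · s = s^2
Ksp = (1.84×10⁻⁴)^2 = 3.39×10⁻⁸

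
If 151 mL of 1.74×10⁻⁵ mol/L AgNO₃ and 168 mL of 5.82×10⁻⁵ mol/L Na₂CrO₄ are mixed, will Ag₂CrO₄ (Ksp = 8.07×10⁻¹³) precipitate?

No

After mixing, V = 151 mL + 168 mL = 319 mL.
[Ag⁺] = (1.74×10⁻⁵)(151)/319 = 8.24×10⁻⁶ mol/L
[CrO₄²⁻] = (5.82×10⁻⁵)(168)/319 = 3.07×10⁻⁵ mol/L
Q = [Ag⁺]^2[CrO₄²⁻] = 2.08×10⁻¹⁵
Q = 2.08×10⁻¹⁵ < Ksp = 8.07×10⁻¹³, so the solution is unsaturated and no precipitate forms.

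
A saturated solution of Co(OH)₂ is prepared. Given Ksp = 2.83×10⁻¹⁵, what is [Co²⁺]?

8.91×10⁻⁶ M

Co(OH)₂(s) ⇌ Co²⁺(aq) + 2 OH⁻(aq)
For each mole of Co(OH)₂ that dissolves per liter, [Co²⁺] = s and [OH⁻] = 2s; let s denote this solubility.
Ksp = [Co²⁺][OH⁻]^2 = s · (2s)^2 = 4s^3 = 2.83×10⁻¹⁵
s = 8.91×10⁻⁶ M
[Co²⁺] = s = 8.91×10⁻⁶ M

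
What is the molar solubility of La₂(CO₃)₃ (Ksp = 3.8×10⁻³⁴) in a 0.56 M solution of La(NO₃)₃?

3.6×10⁻¹² M

La₂(CO₃)₃(s) ⇌ 2 La³⁺(aq) + 3 CO₃²⁻(aq)
Let s be the solubility of La₂(CO₃)₃ here. The common ion gives [La³⁺] ≈ 0.56 M, and [CO₃²⁻] = 3s.
Ksp = [La³⁺]^2[CO₃²⁻]^3 = (0.56)^2(3s)^3
(3s)^3 = 3.8×10⁻³⁴ / (0.56)^2 = 1.2×10⁻³³
s = 3.6×10⁻¹² M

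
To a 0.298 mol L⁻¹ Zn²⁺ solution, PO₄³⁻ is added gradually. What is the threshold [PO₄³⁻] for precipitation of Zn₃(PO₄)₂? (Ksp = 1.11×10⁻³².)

6.48×10⁻¹⁶ M

Precipitation of each salt begins when its ion product equals Ksp.
Zn₃(PO₄)₂(s) ⇌ 3 Zn²⁺(aq) + 2 PO₄³⁻(aq)
Ksp = [Zn²⁺]^3[PO₄³⁻]^2 = [PO₄³⁻]^2(0.298)^3
[PO₄³⁻]^2 = 1.11×10⁻³² / (0.298)^3 = 4.19×10⁻³¹
[PO₄³⁻] = 6.48×10⁻¹⁶ mol L⁻¹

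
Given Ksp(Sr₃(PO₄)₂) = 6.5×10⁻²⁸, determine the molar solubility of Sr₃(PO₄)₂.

Sr₃(PO₄)₂(s) ⇌ 3 Sr²⁺(aq) + 2 PO₄³⁻(aq)
For each mole of Sr₃(PO₄)₂ that dissolves per liter, [Sr²⁺] = 3s and [PO₄³⁻] = 2s; let s denote this solubility.
Ksp = [Sr²⁺]^3[PO₄³⁻]^2 = (3s)^3 · (2s)^2 = 108s^5
108s^5 = 6.5×10⁻²⁸  ⇒  s^5 = 6.0×10⁻³⁰
s = 1.4×10⁻⁶ M

1.4×10⁻⁶ M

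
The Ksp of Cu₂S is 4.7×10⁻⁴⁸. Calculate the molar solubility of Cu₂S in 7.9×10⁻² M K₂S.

3.9×10⁻²⁴ M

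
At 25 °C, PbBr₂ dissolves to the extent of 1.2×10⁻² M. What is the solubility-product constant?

PbBr₂(s) ⇌ Pb²⁺(aq) + 2 Br⁻(aq)
Call the molar solubility s, so that [Pb²⁺] = s and [Br⁻] = 2s.
Ksp = [Pb²⁺][Br⁻]^2 = s · (2s)^2 = 4s^3
Ksp = 4 × (1.2×10⁻²)^3 = 6.9×10⁻⁶

Ksp = 6.9×10⁻⁶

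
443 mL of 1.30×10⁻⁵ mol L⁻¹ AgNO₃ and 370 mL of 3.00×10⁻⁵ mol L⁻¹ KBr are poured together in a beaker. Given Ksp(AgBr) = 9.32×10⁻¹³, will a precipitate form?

Total volume after mixing = 443 + 370 = 813 mL.
[Ag⁺] = (1.30×10⁻⁵)(443)/813 = 7.08×10⁻⁶ mol L⁻¹
[Br⁻] = (3.00×10⁻⁵)(370)/813 = 1.37×10⁻⁵ mol L⁻¹
Q = [Ag⁺][Br⁻] = 9.67×10⁻¹¹
Because Q > Ksp (9.67×10⁻¹¹ vs 9.32×10⁻¹³), a precipitate of AgBr forms.

Yes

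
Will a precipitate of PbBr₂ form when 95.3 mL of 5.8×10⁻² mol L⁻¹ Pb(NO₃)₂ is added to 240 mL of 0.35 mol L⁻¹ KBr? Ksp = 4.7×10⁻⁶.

Yes

After mixing, V = 95.3 mL + 240 mL = 335.3 mL.
[Pb²⁺] = (5.8×10⁻²)(95.3)/335.3 = 1.6×10⁻² mol L⁻¹
[Br⁻] = (0.35)(240)/335.3 = 0.25 mol L⁻¹
Q = [Pb²⁺][Br⁻]^2 = 1.0×10⁻³
Because Q > Ksp (1.0×10⁻³ vs 4.7×10⁻⁶), a precipitate of PbBr₂ forms.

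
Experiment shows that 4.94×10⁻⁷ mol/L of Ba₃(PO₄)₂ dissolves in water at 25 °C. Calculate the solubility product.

Ba₃(PO₄)₂(s) ⇌ 3 Ba²⁺(aq) + 2 PO₄³⁻(aq)
For each mole of Ba₃(PO₄)₂ that dissolves per liter, [Ba²⁺] = 3s and [PO₄³⁻] = 2s; let s denote this solubility.
Ksp = [Ba²⁺]^3[PO₄³⁻]^2 = (3s)^3 · (2s)^2 = 108s^5
Ksp = 108 × (4.94×10⁻⁷)^5 = 3.18×10⁻³⁰

Ksp = 3.18×10⁻³⁰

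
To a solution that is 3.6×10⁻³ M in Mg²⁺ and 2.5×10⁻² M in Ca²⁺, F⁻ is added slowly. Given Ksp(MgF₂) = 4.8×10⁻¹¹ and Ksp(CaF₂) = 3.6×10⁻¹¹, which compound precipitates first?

Each salt precipitates once Q = Ksp for that salt.
For MgF₂: [F⁻] = (Ksp/[Mg²⁺])^(1/2) = 1.2×10⁻⁴ M
For CaF₂: [F⁻] = (Ksp/[Ca²⁺])^(1/2) = 3.8×10⁻⁵ M
CaF₂ requires the lower [F⁻], so it precipitates first.

CaF₂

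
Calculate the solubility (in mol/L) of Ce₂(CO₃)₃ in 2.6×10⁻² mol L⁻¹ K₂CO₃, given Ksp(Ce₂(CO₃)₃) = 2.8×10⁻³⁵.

Ce₂(CO₃)₃(s) ⇌ 2 Ce³⁺(aq) + 3 CO₃²⁻(aq)
CO₃²⁻ is already present at 2.6×10⁻² mol L⁻¹. If s mol/L of Ce₂(CO₃)₃ dissolves, [Ce³⁺] = 2s while [CO₃²⁻] ≈ 2.6×10⁻² mol L⁻¹.
Ksp = [Ce³⁺]^2[CO₃²⁻]^3 = (2s)^2(2.6×10⁻²)^3
(2s)^2 = 2.8×10⁻³⁵ / (2.6×10⁻²)^3 = 1.6×10⁻³⁰
s = 6.3×10⁻¹⁶ mol L⁻¹

6.3×10⁻¹⁶ M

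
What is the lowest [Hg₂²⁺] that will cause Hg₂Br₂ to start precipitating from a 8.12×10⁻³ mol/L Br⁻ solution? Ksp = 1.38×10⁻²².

Precipitation begins when Q = Ksp.
Hg₂Br₂(s) ⇌ Hg₂²⁺(aq) + 2 Br⁻(aq)
Ksp = [Hg₂²⁺][Br⁻]^2 = [Hg₂²⁺](8.12×10⁻³)^2
[Hg₂²⁺] = 1.38×10⁻²² / (8.12×10⁻³)^2 = 2.09×10⁻¹⁸
[Hg₂²⁺] = 2.09×10⁻¹⁸ mol/L

2.09×10⁻¹⁸ M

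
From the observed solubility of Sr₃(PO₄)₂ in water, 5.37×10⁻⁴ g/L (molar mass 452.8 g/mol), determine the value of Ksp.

Ksp = 2.53×10⁻²⁸

Convert to molarity: s = 5.37×10⁻⁴ / 452.8 = 1.1860×10⁻⁶ mol/L
Sr₃(PO₄)₂(s) ⇌ 3 Sr²⁺(aq) + 2 PO₄³⁻(aq)
With molar solubility s: [Sr²⁺] = 3s, [PO₄³⁻] = 2s.
Ksp = [Sr²⁺]^3[PO₄³⁻]^2 = (3s)^3 · (2s)^2 = 108s^5
Ksp = 108 × (1.1860×10⁻⁶)^5 = 2.53×10⁻²⁸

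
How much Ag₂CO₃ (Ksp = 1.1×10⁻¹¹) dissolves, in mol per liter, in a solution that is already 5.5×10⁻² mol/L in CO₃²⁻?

Ag₂CO₃(s) ⇌ 2 Ag⁺(aq) + CO₃²⁻(aq)
The solution already contains CO₃²⁻ at 5.5×10⁻² mol/L. Let s be the molar solubility of Ag₂CO₃.
[CO₃²⁻] ≈ 5.5×10⁻² mol/L (common ion dominates); [Ag⁺] = 2s.
Ksp = [Ag⁺]^2[CO₃²⁻] = (2s)^2(5.5×10⁻²)
(2s)^2 = 1.1×10⁻¹¹ / (5.5×10⁻²) = 2.0×10⁻¹⁰
s = 7.1×10⁻⁶ mol/L

7.1×10⁻⁶ M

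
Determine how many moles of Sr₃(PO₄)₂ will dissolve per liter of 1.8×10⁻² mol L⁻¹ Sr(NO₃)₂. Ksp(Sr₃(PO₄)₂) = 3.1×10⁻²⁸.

3.6×10⁻¹² M

Sr₃(PO₄)₂(s) ⇌ 3 Sr²⁺(aq) + 2 PO₄³⁻(aq)
The solution already contains Sr²⁺ at 1.8×10⁻² mol L⁻¹. Let s be the molar solubility of Sr₃(PO₄)₂.
[Sr²⁺] ≈ 1.8×10⁻² mol L⁻¹ (common ion dominates); [PO₄³⁻] = 2s.
Ksp = [Sr²⁺]^3[PO₄³⁻]^2 = (1.8×10⁻²)^3(2s)^2
(2s)^2 = 3.1×10⁻²⁸ / (1.8×10⁻²)^3 = 5.3×10⁻²³
s = 3.6×10⁻¹² mol L⁻¹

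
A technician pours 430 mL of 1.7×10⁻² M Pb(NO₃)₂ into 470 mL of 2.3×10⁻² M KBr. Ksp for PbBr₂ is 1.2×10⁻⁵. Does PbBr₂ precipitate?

Total volume after mixing = 430 + 470 = 900 mL.
[Pb²⁺] = (1.7×10⁻²)(430)/900 = 8.1×10⁻³ M
[Br⁻] = (2.3×10⁻²)(470)/900 = 1.2×10⁻² M
Q = [Pb²⁺][Br⁻]^2 = 1.2×10⁻⁶
Q = 1.2×10⁻⁶ < Ksp = 1.2×10⁻⁵, so the solution is unsaturated and no precipitate forms.

No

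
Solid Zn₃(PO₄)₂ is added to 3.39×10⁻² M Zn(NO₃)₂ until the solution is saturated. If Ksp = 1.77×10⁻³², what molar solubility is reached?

1.07×10⁻¹⁴ M

Zn₃(PO₄)₂(s) ⇌ 3 Zn²⁺(aq) + 2 PO₄³⁻(aq)
Let s be the solubility of Zn₃(PO₄)₂ here. The common ion gives [Zn²⁺] ≈ 3.39×10⁻² M, and [PO₄³⁻] = 2s.
Ksp = [Zn²⁺]^3[PO₄³⁻]^2 = (3.39×10⁻²)^3(2s)^2
(2s)^2 = 1.77×10⁻³² / (3.39×10⁻²)^3 = 4.54×10⁻²⁸
s = 1.07×10⁻¹⁴ M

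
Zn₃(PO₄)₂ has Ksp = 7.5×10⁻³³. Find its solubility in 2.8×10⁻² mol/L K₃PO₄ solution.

7.1×10⁻¹¹ M

Zn₃(PO₄)₂(s) ⇌ 3 Zn²⁺(aq) + 2 PO₄³⁻(aq)
The solution already contains PO₄³⁻ at 2.8×10⁻² mol/L. Let s be the molar solubility of Zn₃(PO₄)₂.
[PO₄³⁻] ≈ 2.8×10⁻² mol/L (common ion dominates); [Zn²⁺] = 3s.
Ksp = [Zn²⁺]^3[PO₄³⁻]^2 = (3s)^3(2.8×10⁻²)^2
(3s)^3 = 7.5×10⁻³³ / (2.8×10⁻²)^2 = 9.6×10⁻³⁰
s = 7.1×10⁻¹¹ mol/L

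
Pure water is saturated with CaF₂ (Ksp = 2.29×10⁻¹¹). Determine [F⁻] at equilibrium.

3.58×10⁻⁴ M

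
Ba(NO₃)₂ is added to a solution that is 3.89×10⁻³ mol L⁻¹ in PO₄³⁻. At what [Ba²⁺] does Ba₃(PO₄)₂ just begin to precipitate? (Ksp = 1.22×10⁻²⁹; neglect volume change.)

9.31×10⁻⁹ M

A salt starts to precipitate once the ion product Q reaches its Ksp.
Ba₃(PO₄)₂(s) ⇌ 3 Ba²⁺(aq) + 2 PO₄³⁻(aq)
Ksp = [Ba²⁺]^3[PO₄³⁻]^2 = [Ba²⁺]^3(3.89×10⁻³)^2
[Ba²⁺]^3 = 1.22×10⁻²⁹ / (3.89×10⁻³)^2 = 8.06×10⁻²⁵
[Ba²⁺] = 9.31×10⁻⁹ mol L⁻¹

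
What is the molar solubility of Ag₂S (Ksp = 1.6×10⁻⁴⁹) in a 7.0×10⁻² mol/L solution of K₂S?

7.6×10⁻²⁵ M

Ag₂S(s) ⇌ 2 Ag⁺(aq) + S²⁻(aq)
With S²⁻ already at 7.0×10⁻² mol/L and s small, take [S²⁻] ≈ 7.0×10⁻² mol/L and [Ag⁺] = 2s.
Ksp = [Ag⁺]^2[S²⁻] = (2s)^2(7.0×10⁻²)
(2s)^2 = 1.6×10⁻⁴⁹ / (7.0×10⁻²) = 2.3×10⁻⁴⁸
s = 7.6×10⁻²⁵ mol/L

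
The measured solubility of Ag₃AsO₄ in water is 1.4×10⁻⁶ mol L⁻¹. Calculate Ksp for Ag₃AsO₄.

Ksp = 1.0×10⁻²²

Ag₃AsO₄(s) ⇌ 3 Ag⁺(aq) + AsO₄³⁻(aq)
Call the molar solubility s, so that [Ag⁺] = 3s and [AsO₄³⁻] = s.
Ksp = [Ag⁺]^3[AsO₄³⁻] = (3s)^3 · s = 27s^4
Ksp = 27 × (1.4×10⁻⁶)^4 = 1.0×10⁻²²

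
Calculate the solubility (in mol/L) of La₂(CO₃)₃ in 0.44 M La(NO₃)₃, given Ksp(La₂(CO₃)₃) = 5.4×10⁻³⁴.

4.7×10⁻¹² M

La₂(CO₃)₃(s) ⇌ 2 La³⁺(aq) + 3 CO₃²⁻(aq)
The solution already contains La³⁺ at 0.44 M. Let s be the molar solubility of La₂(CO₃)₃.
[La³⁺] ≈ 0.44 M (common ion dominates); [CO₃²⁻] = 3s.
Ksp = [La³⁺]^2[CO₃²⁻]^3 = (0.44)^2(3s)^3
(3s)^3 = 5.4×10⁻³⁴ / (0.44)^2 = 2.8×10⁻³³
s = 4.7×10⁻¹² M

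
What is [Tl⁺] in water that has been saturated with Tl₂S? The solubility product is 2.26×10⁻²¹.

1.65×10⁻⁷ M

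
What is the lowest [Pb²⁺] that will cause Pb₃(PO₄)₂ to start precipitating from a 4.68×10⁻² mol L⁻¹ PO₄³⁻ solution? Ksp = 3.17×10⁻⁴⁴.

The threshold for precipitation is Q = Ksp.
Pb₃(PO₄)₂(s) ⇌ 3 Pb²⁺(aq) + 2 PO₄³⁻(aq)
Ksp = [Pb²⁺]^3[PO₄³⁻]^2 = [Pb²⁺]^3(4.68×10⁻²)^2
[Pb²⁺]^3 = 3.17×10⁻⁴⁴ / (4.68×10⁻²)^2 = 1.45×10⁻⁴¹
[Pb²⁺] = 2.44×10⁻¹⁴ mol L⁻¹

2.44×10⁻¹⁴ M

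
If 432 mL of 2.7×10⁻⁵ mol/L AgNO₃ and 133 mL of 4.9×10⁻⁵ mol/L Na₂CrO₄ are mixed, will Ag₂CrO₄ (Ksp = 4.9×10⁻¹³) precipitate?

Total volume after mixing = 432 + 133 = 565 mL.
[Ag⁺] = (2.7×10⁻⁵)(432)/565 = 2.1×10⁻⁵ mol/L
[CrO₄²⁻] = (4.9×10⁻⁵)(133)/565 = 1.2×10⁻⁵ mol/L
Q = [Ag⁺]^2[CrO₄²⁻] = 4.9×10⁻¹⁵
Q < Ksp (4.9×10⁻¹⁵ vs 4.9×10⁻¹³); the solution remains unsaturated and no precipitate forms.

No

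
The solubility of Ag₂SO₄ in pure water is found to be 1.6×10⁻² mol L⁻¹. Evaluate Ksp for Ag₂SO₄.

Ag₂SO₄(s) ⇌ 2 Ag⁺(aq) + SO₄²⁻(aq)
Let s be the molar solubility. Then [Ag⁺] = 2s and [SO₄²⁻] = s.
Ksp = [Ag⁺]^2[SO₄²⁻] = (2s)^2 · s = 4s^3
Ksp = 4 × (1.6×10⁻²)^3 = 1.6×10⁻⁵

Ksp = 1.6×10⁻⁵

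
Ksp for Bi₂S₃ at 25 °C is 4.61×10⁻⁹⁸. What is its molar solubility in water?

1.34×10⁻²⁰ M

Bi₂S₃(s) ⇌ 2 Bi³⁺(aq) + 3 S²⁻(aq)
For each mole of Bi₂S₃ that dissolves per liter, [Bi³⁺] = 2s and [S²⁻] = 3s; let s denote this solubility.
Ksp = [Bi³⁺]^2[S²⁻]^3 = (2s)^2 · (3s)^3 = 108s^5
108s^5 = 4.61×10⁻⁹⁸  ⇒  s^5 = 4.27×10⁻¹⁰⁰
s = 1.34×10⁻²⁰ mol L⁻¹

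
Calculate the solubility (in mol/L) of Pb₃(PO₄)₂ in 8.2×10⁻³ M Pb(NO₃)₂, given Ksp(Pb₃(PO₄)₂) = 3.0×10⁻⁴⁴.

1.2×10⁻¹⁹ M

Pb₃(PO₄)₂(s) ⇌ 3 Pb²⁺(aq) + 2 PO₄³⁻(aq)
With Pb²⁺ already at 8.2×10⁻³ M and s small, take [Pb²⁺] ≈ 8.2×10⁻³ M and [PO₄³⁻] = 2s.
Ksp = [Pb²⁺]^3[PO₄³⁻]^2 = (8.2×10⁻³)^3(2s)^2
(2s)^2 = 3.0×10⁻⁴⁴ / (8.2×10⁻³)^3 = 5.4×10⁻³⁸
s = 1.2×10⁻¹⁹ M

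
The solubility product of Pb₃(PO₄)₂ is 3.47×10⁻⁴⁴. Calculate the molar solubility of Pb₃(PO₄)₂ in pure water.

Pb₃(PO₄)₂(s) ⇌ 3 Pb²⁺(aq) + 2 PO₄³⁻(aq)
For each mole of Pb₃(PO₄)₂ that dissolves per liter, [Pb²⁺] = 3s and [PO₄³⁻] = 2s; let s denote this solubility.
Ksp = [Pb²⁺]^3[PO₄³⁻]^2 = (3s)^3 · (2s)^2 = 108s^5
108s^5 = 3.47×10⁻⁴⁴  ⇒  s^5 = 3.21×10⁻⁴⁶
s = (3.21×10⁻⁴⁶)^(1/5) = 7.97×10⁻¹⁰ M

7.97×10⁻¹⁰ M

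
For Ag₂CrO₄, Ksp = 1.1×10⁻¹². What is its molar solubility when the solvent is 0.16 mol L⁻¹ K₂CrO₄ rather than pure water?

Ag₂CrO₄(s) ⇌ 2 Ag⁺(aq) + CrO₄²⁻(aq)
The solution already contains CrO₄²⁻ at 0.16 mol L⁻¹. Let s be the molar solubility of Ag₂CrO₄.
[CrO₄²⁻] ≈ 0.16 mol L⁻¹ (common ion dominates); [Ag⁺] = 2s.
Ksp = [Ag⁺]^2[CrO₄²⁻] = (2s)^2(0.16)
(2s)^2 = 1.1×10⁻¹² / (0.16) = 6.9×10⁻¹²
s = 1.3×10⁻⁶ mol L⁻¹

1.3×10⁻⁶ M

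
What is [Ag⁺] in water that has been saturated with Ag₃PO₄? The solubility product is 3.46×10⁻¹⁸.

Ag₃PO₄(s) ⇌ 3 Ag⁺(aq) + PO₄³⁻(aq)
With molar solubility s: [Ag⁺] = 3s, [PO₄³⁻] = s.
Ksp = [Ag⁺]^3[PO₄³⁻] = (3s)^3 · s = 27s^4 = 3.46×10⁻¹⁸
s = 1.89×10⁻⁵ mol L⁻¹
[Ag⁺] = 3s = 5.68×10⁻⁵ mol L⁻¹

5.68×10⁻⁵ M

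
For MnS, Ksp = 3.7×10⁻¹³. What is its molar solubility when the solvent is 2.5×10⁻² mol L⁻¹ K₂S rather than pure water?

1.5×10⁻¹¹ M

MnS(s) ⇌ Mn²⁺(aq) + S²⁻(aq)
Let s be the solubility of MnS here. The common ion gives [S²⁻] ≈ 2.5×10⁻² mol L⁻¹, and [Mn²⁺] = s.
Ksp = [Mn²⁺][S²⁻] = s(2.5×10⁻²)
s = 3.7×10⁻¹³ / (2.5×10⁻²) = 1.5×10⁻¹¹
s = 1.5×10⁻¹¹ mol L⁻¹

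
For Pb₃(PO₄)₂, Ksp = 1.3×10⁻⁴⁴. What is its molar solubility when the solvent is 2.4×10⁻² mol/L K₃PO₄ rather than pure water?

9.4×10⁻¹⁵ M

Pb₃(PO₄)₂(s) ⇌ 3 Pb²⁺(aq) + 2 PO₄³⁻(aq)
The solution already contains PO₄³⁻ at 2.4×10⁻² mol/L. Let s be the molar solubility of Pb₃(PO₄)₂.
[PO₄³⁻] ≈ 2.4×10⁻² mol/L (common ion dominates); [Pb²⁺] = 3s.
Ksp = [Pb²⁺]^3[PO₄³⁻]^2 = (3s)^3(2.4×10⁻²)^2
(3s)^3 = 1.3×10⁻⁴⁴ / (2.4×10⁻²)^2 = 2.3×10⁻⁴¹
s = 9.4×10⁻¹⁵ mol/L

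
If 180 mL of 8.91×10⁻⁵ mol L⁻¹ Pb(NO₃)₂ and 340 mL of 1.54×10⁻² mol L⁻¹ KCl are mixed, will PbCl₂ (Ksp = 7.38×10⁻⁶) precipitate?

After mixing, V = 180 mL + 340 mL = 520 mL.
[Pb²⁺] = (8.91×10⁻⁵)(180)/520 = 3.08×10⁻⁵ mol L⁻¹
[Cl⁻] = (1.54×10⁻²)(340)/520 = 1.01×10⁻² mol L⁻¹
Q = [Pb²⁺][Cl⁻]^2 = 3.13×10⁻⁹
Q = 3.13×10⁻⁹ < Ksp = 7.38×10⁻⁶, so the solution is unsaturated and no precipitate forms.

No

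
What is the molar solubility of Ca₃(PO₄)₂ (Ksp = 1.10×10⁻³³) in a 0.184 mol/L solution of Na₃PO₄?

1.06×10⁻¹¹ M

Ca₃(PO₄)₂(s) ⇌ 3 Ca²⁺(aq) + 2 PO₄³⁻(aq)
The solution already contains PO₄³⁻ at 0.184 mol/L. Let s be the molar solubility of Ca₃(PO₄)₂.
[PO₄³⁻] ≈ 0.184 mol/L (common ion dominates); [Ca²⁺] = 3s.
Ksp = [Ca²⁺]^3[PO₄³⁻]^2 = (3s)^3(0.184)^2
(3s)^3 = 1.10×10⁻³³ / (0.184)^2 = 3.25×10⁻³²
s = 1.06×10⁻¹¹ mol/L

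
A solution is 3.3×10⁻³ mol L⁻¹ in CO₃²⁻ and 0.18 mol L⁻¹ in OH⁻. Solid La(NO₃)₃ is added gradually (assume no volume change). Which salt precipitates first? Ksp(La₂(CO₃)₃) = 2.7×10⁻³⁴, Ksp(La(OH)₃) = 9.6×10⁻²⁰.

The threshold for precipitation is Q = Ksp.
For La₂(CO₃)₃: [La³⁺] = (Ksp/[CO₃²⁻]^3)^(1/2) = 8.7×10⁻¹⁴ mol L⁻¹
For La(OH)₃: [La³⁺] = (Ksp/[OH⁻]^3) = 1.6×10⁻¹⁷ mol L⁻¹
The smaller threshold [La³⁺] is reached first, so La(OH)₃ precipitates first.

La(OH)₃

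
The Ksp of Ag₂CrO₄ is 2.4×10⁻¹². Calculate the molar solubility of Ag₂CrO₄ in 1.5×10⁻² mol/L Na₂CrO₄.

Ag₂CrO₄(s) ⇌ 2 Ag⁺(aq) + CrO₄²⁻(aq)
CrO₄²⁻ is already present at 1.5×10⁻² mol/L. If s mol/L of Ag₂CrO₄ dissolves, [Ag⁺] = 2s while [CrO₄²⁻] ≈ 1.5×10⁻² mol/L.
Ksp = [Ag⁺]^2[CrO₄²⁻] = (2s)^2(1.5×10⁻²)
(2s)^2 = 2.4×10⁻¹² / (1.5×10⁻²) = 1.6×10⁻¹⁰
s = 6.3×10⁻⁶ mol/L

6.3×10⁻⁶ M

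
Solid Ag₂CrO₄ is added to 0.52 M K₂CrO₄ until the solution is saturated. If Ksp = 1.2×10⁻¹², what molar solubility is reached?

7.6×10⁻⁷ M

Ag₂CrO₄(s) ⇌ 2 Ag⁺(aq) + CrO₄²⁻(aq)
The solution already contains CrO₄²⁻ at 0.52 M. Let s be the molar solubility of Ag₂CrO₄.
[CrO₄²⁻] ≈ 0.52 M (common ion dominates); [Ag⁺] = 2s.
Ksp = [Ag⁺]^2[CrO₄²⁻] = (2s)^2(0.52)
(2s)^2 = 1.2×10⁻¹² / (0.52) = 2.3×10⁻¹²
s = 7.6×10⁻⁷ M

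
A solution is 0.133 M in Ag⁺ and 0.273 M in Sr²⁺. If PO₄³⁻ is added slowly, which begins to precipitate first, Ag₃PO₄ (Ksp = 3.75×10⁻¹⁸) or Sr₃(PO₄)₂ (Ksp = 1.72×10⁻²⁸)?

Ag₃PO₄

A salt starts to precipitate once the ion product Q reaches its Ksp.
For Ag₃PO₄: [PO₄³⁻] = (Ksp/[Ag⁺]^3) = 1.59×10⁻¹⁵ M
For Sr₃(PO₄)₂: [PO₄³⁻] = (Ksp/[Sr²⁺]^3)^(1/2) = 9.19×10⁻¹⁴ M
Since Ag₃PO₄ needs less PO₄³⁻ to reach saturation, it precipitates first.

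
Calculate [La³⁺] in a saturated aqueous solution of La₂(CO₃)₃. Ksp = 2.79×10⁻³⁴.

La₂(CO₃)₃(s) ⇌ 2 La³⁺(aq) + 3 CO₃²⁻(aq)
Call the molar solubility s, so that [La³⁺] = 2s and [CO₃²⁻] = 3s.
Ksp = [La³⁺]^2[CO₃²⁻]^3 = (2s)^2 · (3s)^3 = 108s^5 = 2.79×10⁻³⁴
s = 7.63×10⁻⁸ mol L⁻¹
[La³⁺] = 2s = 1.53×10⁻⁷ mol L⁻¹

1.53×10⁻⁷ M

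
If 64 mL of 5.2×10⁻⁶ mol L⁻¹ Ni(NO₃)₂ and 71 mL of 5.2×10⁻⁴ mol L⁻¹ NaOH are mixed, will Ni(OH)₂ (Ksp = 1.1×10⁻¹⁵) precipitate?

Yes

After mixing, V = 64 mL + 71 mL = 135 mL.
[Ni²⁺] = (5.2×10⁻⁶)(64)/135 = 2.5×10⁻⁶ mol L⁻¹
[OH⁻] = (5.2×10⁻⁴)(71)/135 = 2.7×10⁻⁴ mol L⁻¹
Q = [Ni²⁺][OH⁻]^2 = 1.8×10⁻¹³
Because Q > Ksp (1.8×10⁻¹³ vs 1.1×10⁻¹⁵), a precipitate of Ni(OH)₂ forms.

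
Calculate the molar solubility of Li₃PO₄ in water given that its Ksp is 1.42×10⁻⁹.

2.69×10⁻³ M

Li₃PO₄(s) ⇌ 3 Li⁺(aq) + PO₄³⁻(aq)
For each mole of Li₃PO₄ that dissolves per liter, [Li⁺] = 3s and [PO₄³⁻] = s; let s denote this solubility.
Ksp = [Li⁺]^3[PO₄³⁻] = (3s)^3 · s = 27s^4
27s^4 = 1.42×10⁻⁹  ⇒  s^4 = 5.26×10⁻¹¹
s = (5.26×10⁻¹¹)^(1/4) = 2.69×10⁻³ mol/L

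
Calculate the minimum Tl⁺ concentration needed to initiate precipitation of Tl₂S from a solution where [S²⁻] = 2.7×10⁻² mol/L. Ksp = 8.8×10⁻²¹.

The threshold for precipitation is Q = Ksp.
Tl₂S(s) ⇌ 2 Tl⁺(aq) + S²⁻(aq)
Ksp = [Tl⁺]^2[S²⁻] = [Tl⁺]^2(2.7×10⁻²)
[Tl⁺]^2 = 8.8×10⁻²¹ / (2.7×10⁻²) = 3.3×10⁻¹⁹
[Tl⁺] = 5.7×10⁻¹⁰ mol/L

5.7×10⁻¹⁰ M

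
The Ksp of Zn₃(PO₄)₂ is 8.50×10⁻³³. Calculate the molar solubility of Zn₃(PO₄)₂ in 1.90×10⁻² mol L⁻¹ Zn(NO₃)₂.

Zn₃(PO₄)₂(s) ⇌ 3 Zn²⁺(aq) + 2 PO₄³⁻(aq)
The solution already contains Zn²⁺ at 1.90×10⁻² mol L⁻¹. Let s be the molar solubility of Zn₃(PO₄)₂.
[Zn²⁺] ≈ 1.90×10⁻² mol L⁻¹ (common ion dominates); [PO₄³⁻] = 2s.
Ksp = [Zn²⁺]^3[PO₄³⁻]^2 = (1.90×10⁻²)^3(2s)^2
(2s)^2 = 8.50×10⁻³³ / (1.90×10⁻²)^3 = 1.24×10⁻²⁷
s = 1.76×10⁻¹⁴ mol L⁻¹

1.76×10⁻¹⁴ M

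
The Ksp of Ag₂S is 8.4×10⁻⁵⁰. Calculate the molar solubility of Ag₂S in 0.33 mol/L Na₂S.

Ag₂S(s) ⇌ 2 Ag⁺(aq) + S²⁻(aq)
With S²⁻ already at 0.33 mol/L and s small, take [S²⁻] ≈ 0.33 mol/L and [Ag⁺] = 2s.
Ksp = [Ag⁺]^2[S²⁻] = (2s)^2(0.33)
(2s)^2 = 8.4×10⁻⁵⁰ / (0.33) = 2.5×10⁻⁴⁹
s = 2.5×10⁻²⁵ mol/L

2.5×10⁻²⁵ M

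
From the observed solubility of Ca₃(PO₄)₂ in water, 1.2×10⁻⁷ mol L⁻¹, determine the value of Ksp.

Ksp = 2.7×10⁻³³

Ca₃(PO₄)₂(s) ⇌ 3 Ca²⁺(aq) + 2 PO₄³⁻(aq)
Call the molar solubility s, so that [Ca²⁺] = 3s and [PO₄³⁻] = 2s.
Ksp = [Ca²⁺]^3[PO₄³⁻]^2 = (3s)^3 · (2s)^2 = 108s^5
Ksp = 108 × (1.2×10⁻⁷)^5 = 2.7×10⁻³³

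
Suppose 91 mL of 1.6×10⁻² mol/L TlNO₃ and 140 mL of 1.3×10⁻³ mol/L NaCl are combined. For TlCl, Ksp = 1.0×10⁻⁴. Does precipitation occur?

After mixing, V = 91 mL + 140 mL = 231 mL.
[Tl⁺] = (1.6×10⁻²)(91)/231 = 6.3×10⁻³ mol/L
[Cl⁻] = (1.3×10⁻³)(140)/231 = 7.9×10⁻⁴ mol/L
Q = [Tl⁺][Cl⁻] = 5.0×10⁻⁶
Q = 5.0×10⁻⁶ < Ksp = 1.0×10⁻⁴, so the solution is unsaturated and no precipitate forms.

No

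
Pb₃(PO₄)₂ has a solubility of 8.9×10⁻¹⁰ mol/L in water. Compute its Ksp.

Pb₃(PO₄)₂(s) ⇌ 3 Pb²⁺(aq) + 2 PO₄³⁻(aq)
Let s be the molar solubility. Then [Pb²⁺] = 3s and [PO₄³⁻] = 2s.
Ksp = [Pb²⁺]^3[PO₄³⁻]^2 = (3s)^3 · (2s)^2 = 108s^5
Ksp = 108 × (8.9×10⁻¹⁰)^5 = 6.0×10⁻⁴⁴

Ksp = 6.0×10⁻⁴⁴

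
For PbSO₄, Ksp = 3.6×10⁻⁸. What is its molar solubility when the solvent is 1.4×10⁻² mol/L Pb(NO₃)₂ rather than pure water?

2.6×10⁻⁶ M

PbSO₄(s) ⇌ Pb²⁺(aq) + SO₄²⁻(aq)
Pb²⁺ is already present at 1.4×10⁻² mol/L. If s mol/L of PbSO₄ dissolves, [SO₄²⁻] = s while [Pb²⁺] ≈ 1.4×10⁻² mol/L.
Ksp = [Pb²⁺][SO₄²⁻] = (1.4×10⁻²)s
s = 3.6×10⁻⁸ / (1.4×10⁻²) = 2.6×10⁻⁶
s = 2.6×10⁻⁶ mol/L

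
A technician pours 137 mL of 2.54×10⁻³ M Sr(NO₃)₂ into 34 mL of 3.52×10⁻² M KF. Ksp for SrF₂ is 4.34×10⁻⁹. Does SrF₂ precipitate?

Yes

After mixing, V = 137 mL + 34 mL = 171 mL.
[Sr²⁺] = (2.54×10⁻³)(137)/171 = 2.03×10⁻³ M
[F⁻] = (3.52×10⁻²)(34)/171 = 7.00×10⁻³ M
Q = [Sr²⁺][F⁻]^2 = 9.97×10⁻⁸
Since Q (9.97×10⁻⁸) exceeds Ksp (4.34×10⁻⁹), SrF₂ will precipitate.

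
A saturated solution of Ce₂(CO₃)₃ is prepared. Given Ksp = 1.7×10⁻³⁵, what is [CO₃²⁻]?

1.3×10⁻⁷ M

Ce₂(CO₃)₃(s) ⇌ 2 Ce³⁺(aq) + 3 CO₃²⁻(aq)
Call the molar solubility s, so that [Ce³⁺] = 2s and [CO₃²⁻] = 3s.
Ksp = [Ce³⁺]^2[CO₃²⁻]^3 = (2s)^2 · (3s)^3 = 108s^5 = 1.7×10⁻³⁵
s = 4.4×10⁻⁸ mol/L
[CO₃²⁻] = 3s = 1.3×10⁻⁷ mol/L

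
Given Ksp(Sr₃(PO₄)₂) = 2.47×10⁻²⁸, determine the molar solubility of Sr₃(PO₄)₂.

Sr₃(PO₄)₂(s) ⇌ 3 Sr²⁺(aq) + 2 PO₄³⁻(aq)
Call the molar solubility s, so that [Sr²⁺] = 3s and [PO₄³⁻] = 2s.
Ksp = [Sr²⁺]^3[PO₄³⁻]^2 = (3s)^3 · (2s)^2 = 108s^5
108s^5 = 2.47×10⁻²⁸  ⇒  s^5 = 2.29×10⁻³⁰
s = 1.18×10⁻⁶ mol L⁻¹

1.18×10⁻⁶ M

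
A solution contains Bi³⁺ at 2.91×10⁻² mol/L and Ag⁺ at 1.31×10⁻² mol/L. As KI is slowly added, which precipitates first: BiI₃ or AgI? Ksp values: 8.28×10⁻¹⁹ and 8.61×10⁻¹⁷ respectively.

Each salt precipitates once Q = Ksp for that salt.
For BiI₃: [I⁻] = (Ksp/[Bi³⁺])^(1/3) = 3.05×10⁻⁶ mol/L
For AgI: [I⁻] = (Ksp/[Ag⁺]) = 6.57×10⁻¹⁵ mol/L
The smaller threshold [I⁻] is reached first, so AgI precipitates first.

AgI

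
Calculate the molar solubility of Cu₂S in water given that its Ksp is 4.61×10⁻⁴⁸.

Cu₂S(s) ⇌ 2 Cu⁺(aq) + S²⁻(aq)
With molar solubility s: [Cu⁺] = 2s, [S²⁻] = s.
Ksp = [Cu⁺]^2[S²⁻] = (2s)^2 · s = 4s^3
4s^3 = 4.61×10⁻⁴⁸  ⇒  s^3 = 1.15×10⁻⁴⁸
s = (1.15×10⁻⁴⁸)^(1/3) = 1.05×10⁻¹⁶ M

1.05×10⁻¹⁶ M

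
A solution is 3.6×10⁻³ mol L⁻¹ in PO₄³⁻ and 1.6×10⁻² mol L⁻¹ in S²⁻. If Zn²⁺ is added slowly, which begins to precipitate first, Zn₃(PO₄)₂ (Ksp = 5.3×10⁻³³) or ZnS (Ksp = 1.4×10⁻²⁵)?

Precipitation begins when Q = Ksp.
For Zn₃(PO₄)₂: [Zn²⁺] = (Ksp/[PO₄³⁻]^2)^(1/3) = 7.4×10⁻¹⁰ mol L⁻¹
For ZnS: [Zn²⁺] = (Ksp/[S²⁻]) = 8.8×10⁻²⁴ mol L⁻¹
ZnS requires the lower [Zn²⁺], so it precipitates first.

ZnS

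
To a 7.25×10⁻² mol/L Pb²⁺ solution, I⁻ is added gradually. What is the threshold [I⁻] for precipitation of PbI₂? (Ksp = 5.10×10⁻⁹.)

Precipitation of each salt begins when its ion product equals Ksp.
PbI₂(s) ⇌ Pb²⁺(aq) + 2 I⁻(aq)
Ksp = [Pb²⁺][I⁻]^2 = [I⁻]^2(7.25×10⁻²)
[I⁻]^2 = 5.10×10⁻⁹ / (7.25×10⁻²) = 7.03×10⁻⁸
[I⁻] = 2.65×10⁻⁴ mol/L

2.65×10⁻⁴ M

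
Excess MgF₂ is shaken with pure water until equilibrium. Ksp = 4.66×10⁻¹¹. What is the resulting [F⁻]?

4.53×10⁻⁴ M

MgF₂(s) ⇌ Mg²⁺(aq) + 2 F⁻(aq)
Let s be the molar solubility. Then [Mg²⁺] = s and [F⁻] = 2s.
Ksp = [Mg²⁺][F⁻]^2 = s · (2s)^2 = 4s^3 = 4.66×10⁻¹¹
s = 2.27×10⁻⁴ mol/L
[F⁻] = 2s = 4.53×10⁻⁴ mol/L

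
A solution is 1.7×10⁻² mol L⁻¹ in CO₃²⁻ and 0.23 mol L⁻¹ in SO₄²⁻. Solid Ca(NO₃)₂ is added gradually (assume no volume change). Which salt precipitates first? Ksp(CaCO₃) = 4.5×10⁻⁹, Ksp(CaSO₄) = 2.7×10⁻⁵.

CaCO₃

Precipitation begins when Q = Ksp.
For CaCO₃: [Ca²⁺] = (Ksp/[CO₃²⁻]) = 2.6×10⁻⁷ mol L⁻¹
For CaSO₄: [Ca²⁺] = (Ksp/[SO₄²⁻]) = 1.2×10⁻⁴ mol L⁻¹
CaCO₃ requires the lower [Ca²⁺], so it precipitates first.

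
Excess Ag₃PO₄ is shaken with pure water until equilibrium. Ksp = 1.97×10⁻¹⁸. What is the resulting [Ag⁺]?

4.93×10⁻⁵ M

Ag₃PO₄(s) ⇌ 3 Ag⁺(aq) + PO₄³⁻(aq)
With molar solubility s: [Ag⁺] = 3s, [PO₄³⁻] = s.
Ksp = [Ag⁺]^3[PO₄³⁻] = (3s)^3 · s = 27s^4 = 1.97×10⁻¹⁸
s = 1.64×10⁻⁵ mol L⁻¹
[Ag⁺] = 3s = 4.93×10⁻⁵ mol L⁻¹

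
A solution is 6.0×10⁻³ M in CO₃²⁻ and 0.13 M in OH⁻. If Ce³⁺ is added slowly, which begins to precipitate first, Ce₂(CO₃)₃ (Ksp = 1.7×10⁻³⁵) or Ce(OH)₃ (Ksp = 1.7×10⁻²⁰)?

Ce(OH)₃

Precipitation begins when Q = Ksp.
For Ce₂(CO₃)₃: [Ce³⁺] = (Ksp/[CO₃²⁻]^3)^(1/2) = 8.9×10⁻¹⁵ M
For Ce(OH)₃: [Ce³⁺] = (Ksp/[OH⁻]^3) = 7.7×10⁻¹⁸ M
Since Ce(OH)₃ needs less Ce³⁺ to reach saturation, it precipitates first.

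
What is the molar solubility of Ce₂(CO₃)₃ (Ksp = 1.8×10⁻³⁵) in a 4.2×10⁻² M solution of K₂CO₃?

Ce₂(CO₃)₃(s) ⇌ 2 Ce³⁺(aq) + 3 CO₃²⁻(aq)
The solution already contains CO₃²⁻ at 4.2×10⁻² M. Let s be the molar solubility of Ce₂(CO₃)₃.
[CO₃²⁻] ≈ 4.2×10⁻² M (common ion dominates); [Ce³⁺] = 2s.
Ksp = [Ce³⁺]^2[CO₃²⁻]^3 = (2s)^2(4.2×10⁻²)^3
(2s)^2 = 1.8×10⁻³⁵ / (4.2×10⁻²)^3 = 2.4×10⁻³¹
s = 2.5×10⁻¹⁶ M

2.5×10⁻¹⁶ M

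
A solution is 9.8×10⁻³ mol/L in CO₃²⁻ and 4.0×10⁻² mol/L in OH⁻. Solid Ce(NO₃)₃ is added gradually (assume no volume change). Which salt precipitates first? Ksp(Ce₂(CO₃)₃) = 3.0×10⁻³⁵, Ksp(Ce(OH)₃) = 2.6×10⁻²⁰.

A salt starts to precipitate once the ion product Q reaches its Ksp.
For Ce₂(CO₃)₃: [Ce³⁺] = (Ksp/[CO₃²⁻]^3)^(1/2) = 5.6×10⁻¹⁵ mol/L
For Ce(OH)₃: [Ce³⁺] = (Ksp/[OH⁻]^3) = 4.1×10⁻¹⁶ mol/L
The smaller threshold [Ce³⁺] is reached first, so Ce(OH)₃ precipitates first.

Ce(OH)₃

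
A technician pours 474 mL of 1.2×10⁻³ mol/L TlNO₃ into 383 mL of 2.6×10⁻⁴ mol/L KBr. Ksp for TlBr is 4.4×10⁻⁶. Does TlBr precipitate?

After mixing, V = 474 mL + 383 mL = 857 mL.
[Tl⁺] = (1.2×10⁻³)(474)/857 = 6.6×10⁻⁴ mol/L
[Br⁻] = (2.6×10⁻⁴)(383)/857 = 1.2×10⁻⁴ mol/L
Q = [Tl⁺][Br⁻] = 7.7×10⁻⁸
Since Q (7.7×10⁻⁸) is less than Ksp (4.4×10⁻⁶), no TlBr precipitates.

No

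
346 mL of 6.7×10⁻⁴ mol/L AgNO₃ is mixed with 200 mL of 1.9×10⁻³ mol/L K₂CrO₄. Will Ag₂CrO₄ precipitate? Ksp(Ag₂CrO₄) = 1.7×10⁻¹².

Total volume after mixing = 346 + 200 = 546 mL.
[Ag⁺] = (6.7×10⁻⁴)(346)/546 = 4.2×10⁻⁴ mol/L
[CrO₄²⁻] = (1.9×10⁻³)(200)/546 = 7.0×10⁻⁴ mol/L
Q = [Ag⁺]^2[CrO₄²⁻] = 1.3×10⁻¹⁰
Q = 1.3×10⁻¹⁰ > Ksp = 1.7×10⁻¹², so the solution is supersaturated and Ag₂CrO₄ precipitates.

Yes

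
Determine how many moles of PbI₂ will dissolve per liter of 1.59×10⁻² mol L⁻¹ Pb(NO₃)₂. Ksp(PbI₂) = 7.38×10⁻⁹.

PbI₂(s) ⇌ Pb²⁺(aq) + 2 I⁻(aq)
The solution already contains Pb²⁺ at 1.59×10⁻² mol L⁻¹. Let s be the molar solubility of PbI₂.
[Pb²⁺] ≈ 1.59×10⁻² mol L⁻¹ (common ion dominates); [I⁻] = 2s.
Ksp = [Pb²⁺][I⁻]^2 = (1.59×10⁻²)(2s)^2
(2s)^2 = 7.38×10⁻⁹ / (1.59×10⁻²) = 4.64×10⁻⁷
s = 3.41×10⁻⁴ mol L⁻¹

3.41×10⁻⁴ M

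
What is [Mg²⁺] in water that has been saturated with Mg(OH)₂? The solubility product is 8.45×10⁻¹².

Mg(OH)₂(s) ⇌ Mg²⁺(aq) + 2 OH⁻(aq)
Call the molar solubility s, so that [Mg²⁺] = s and [OH⁻] = 2s.
Ksp = [Mg²⁺][OH⁻]^2 = s · (2s)^2 = 4s^3 = 8.45×10⁻¹²
s = 1.28×10⁻⁴ mol/L
[Mg²⁺] = s = 1.28×10⁻⁴ mol/L

1.28×10⁻⁴ M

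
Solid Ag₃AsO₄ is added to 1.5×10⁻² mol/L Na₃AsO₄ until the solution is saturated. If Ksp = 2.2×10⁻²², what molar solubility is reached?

8.2×10⁻⁸ M

Ag₃AsO₄(s) ⇌ 3 Ag⁺(aq) + AsO₄³⁻(aq)
Let s be the solubility of Ag₃AsO₄ here. The common ion gives [AsO₄³⁻] ≈ 1.5×10⁻² mol/L, and [Ag⁺] = 3s.
Ksp = [Ag⁺]^3[AsO₄³⁻] = (3s)^3(1.5×10⁻²)
(3s)^3 = 2.2×10⁻²² / (1.5×10⁻²) = 1.5×10⁻²⁰
s = 8.2×10⁻⁸ mol/L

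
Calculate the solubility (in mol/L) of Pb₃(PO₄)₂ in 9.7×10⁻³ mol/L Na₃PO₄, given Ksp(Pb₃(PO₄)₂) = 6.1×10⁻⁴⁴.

2.9×10⁻¹⁴ M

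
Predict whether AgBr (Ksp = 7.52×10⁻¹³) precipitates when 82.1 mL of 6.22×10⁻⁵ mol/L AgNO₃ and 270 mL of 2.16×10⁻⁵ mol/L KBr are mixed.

Yes

After mixing, V = 82.1 mL + 270 mL = 352.1 mL.
[Ag⁺] = (6.22×10⁻⁵)(82.1)/352.1 = 1.45×10⁻⁵ mol/L
[Br⁻] = (2.16×10⁻⁵)(270)/352.1 = 1.66×10⁻⁵ mol/L
Q = [Ag⁺][Br⁻] = 2.40×10⁻¹⁰
Since Q (2.40×10⁻¹⁰) exceeds Ksp (7.52×10⁻¹³), AgBr will precipitate.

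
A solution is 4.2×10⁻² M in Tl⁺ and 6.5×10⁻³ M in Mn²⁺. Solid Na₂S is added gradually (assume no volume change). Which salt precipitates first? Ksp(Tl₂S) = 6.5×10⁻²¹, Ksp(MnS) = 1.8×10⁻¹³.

The threshold for precipitation is Q = Ksp.
For Tl₂S: [S²⁻] = (Ksp/[Tl⁺]^2) = 3.7×10⁻¹⁸ M
For MnS: [S²⁻] = (Ksp/[Mn²⁺]) = 2.8×10⁻¹¹ M
Since Tl₂S needs less S²⁻ to reach saturation, it precipitates first.

Tl₂S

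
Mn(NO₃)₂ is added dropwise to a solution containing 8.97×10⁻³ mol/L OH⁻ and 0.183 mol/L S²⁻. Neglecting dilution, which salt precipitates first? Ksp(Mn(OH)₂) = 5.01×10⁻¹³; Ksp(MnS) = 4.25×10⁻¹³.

Precipitation begins when Q = Ksp.
For Mn(OH)₂: [Mn²⁺] = (Ksp/[OH⁻]^2) = 6.23×10⁻⁹ mol/L
For MnS: [Mn²⁺] = (Ksp/[S²⁻]) = 2.32×10⁻¹² mol/L
Since MnS needs less Mn²⁺ to reach saturation, it precipitates first.

MnS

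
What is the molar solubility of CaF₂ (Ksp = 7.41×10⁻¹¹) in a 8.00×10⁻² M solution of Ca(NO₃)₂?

1.52×10⁻⁵ M

CaF₂(s) ⇌ Ca²⁺(aq) + 2 F⁻(aq)
Ca²⁺ is already present at 8.00×10⁻² M. If s mol/L of CaF₂ dissolves, [F⁻] = 2s while [Ca²⁺] ≈ 8.00×10⁻² M.
Ksp = [Ca²⁺][F⁻]^2 = (8.00×10⁻²)(2s)^2
(2s)^2 = 7.41×10⁻¹¹ / (8.00×10⁻²) = 9.26×10⁻¹⁰
s = 1.52×10⁻⁵ M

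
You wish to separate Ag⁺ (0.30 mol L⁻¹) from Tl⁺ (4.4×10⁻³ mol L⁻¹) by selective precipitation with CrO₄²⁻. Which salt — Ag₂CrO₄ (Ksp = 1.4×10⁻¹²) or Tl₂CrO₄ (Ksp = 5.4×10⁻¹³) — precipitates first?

Each salt precipitates once Q = Ksp for that salt.
For Ag₂CrO₄: [CrO₄²⁻] = (Ksp/[Ag⁺]^2) = 1.6×10⁻¹¹ mol L⁻¹
For Tl₂CrO₄: [CrO₄²⁻] = (Ksp/[Tl⁺]^2) = 2.8×10⁻⁸ mol L⁻¹
Since Ag₂CrO₄ needs less CrO₄²⁻ to reach saturation, it precipitates first.

Ag₂CrO₄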